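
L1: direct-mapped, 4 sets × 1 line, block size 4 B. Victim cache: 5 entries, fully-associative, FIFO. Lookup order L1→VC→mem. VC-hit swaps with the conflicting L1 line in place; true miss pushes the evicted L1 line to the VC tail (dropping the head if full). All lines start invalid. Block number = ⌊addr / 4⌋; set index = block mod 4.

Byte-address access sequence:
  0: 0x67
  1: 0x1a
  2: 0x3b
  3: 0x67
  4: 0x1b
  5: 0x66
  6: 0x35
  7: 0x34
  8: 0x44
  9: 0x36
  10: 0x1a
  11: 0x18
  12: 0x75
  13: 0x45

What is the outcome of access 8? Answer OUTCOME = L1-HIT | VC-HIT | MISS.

OUTCOME = MISS

0: 0x67 (blk 25, set 1) → MISS  vc=[]
1: 0x1a (blk 6, set 2) → MISS  vc=[]
2: 0x3b (blk 14, set 2) → MISS  vc=[6]
3: 0x67 (blk 25, set 1) → L1-HIT  vc=[6]
4: 0x1b (blk 6, set 2) → VC-HIT  vc=[14]
5: 0x66 (blk 25, set 1) → L1-HIT  vc=[14]
6: 0x35 (blk 13, set 1) → MISS  vc=[14, 25]
7: 0x34 (blk 13, set 1) → L1-HIT  vc=[14, 25]
8: 0x44 (blk 17, set 1) → MISS  vc=[14, 25, 13]
9: 0x36 (blk 13, set 1) → VC-HIT  vc=[14, 25, 17]
10: 0x1a (blk 6, set 2) → L1-HIT  vc=[14, 25, 17]
11: 0x18 (blk 6, set 2) → L1-HIT  vc=[14, 25, 17]
12: 0x75 (blk 29, set 1) → MISS  vc=[14, 25, 17, 13]
13: 0x45 (blk 17, set 1) → VC-HIT  vc=[14, 25, 29, 13]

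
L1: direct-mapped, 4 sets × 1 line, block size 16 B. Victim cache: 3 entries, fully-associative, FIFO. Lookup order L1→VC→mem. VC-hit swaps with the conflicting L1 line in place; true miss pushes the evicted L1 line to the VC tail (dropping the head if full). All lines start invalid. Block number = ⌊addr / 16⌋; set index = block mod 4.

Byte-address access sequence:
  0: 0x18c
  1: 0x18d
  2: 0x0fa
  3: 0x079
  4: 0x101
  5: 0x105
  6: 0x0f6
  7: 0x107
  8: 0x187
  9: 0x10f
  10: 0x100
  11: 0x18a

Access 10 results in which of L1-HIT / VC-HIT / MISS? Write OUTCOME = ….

OUTCOME = L1-HIT

  [0] addr=0x18c blk=24 s=0: MISS | VC []
  [1] addr=0x18d blk=24 s=0: L1-HIT | VC []
  [2] addr=0xfa blk=15 s=3: MISS | VC []
  [3] addr=0x79 blk=7 s=3: MISS | VC [15]
  [4] addr=0x101 blk=16 s=0: MISS | VC [15, 24]
  [5] addr=0x105 blk=16 s=0: L1-HIT | VC [15, 24]
  [6] addr=0xf6 blk=15 s=3: VC-HIT | VC [7, 24]
  [7] addr=0x107 blk=16 s=0: L1-HIT | VC [7, 24]
  [8] addr=0x187 blk=24 s=0: VC-HIT | VC [7, 16]
  [9] addr=0x10f blk=16 s=0: VC-HIT | VC [7, 24]
  [10] addr=0x100 blk=16 s=0: L1-HIT | VC [7, 24]
  [11] addr=0x18a blk=24 s=0: VC-HIT | VC [7, 16]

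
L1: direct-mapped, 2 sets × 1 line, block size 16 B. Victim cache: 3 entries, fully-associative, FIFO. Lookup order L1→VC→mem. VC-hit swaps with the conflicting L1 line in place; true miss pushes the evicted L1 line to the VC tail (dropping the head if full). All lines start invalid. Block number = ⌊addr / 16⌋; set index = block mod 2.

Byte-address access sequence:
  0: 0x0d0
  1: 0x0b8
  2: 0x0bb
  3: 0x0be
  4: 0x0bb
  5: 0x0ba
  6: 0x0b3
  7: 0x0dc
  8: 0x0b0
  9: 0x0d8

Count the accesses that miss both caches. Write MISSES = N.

MISSES = 2

#0 0xd0→b13/s1 MISS; vc=[]
#1 0xb8→b11/s1 MISS; vc=[13]
#2 0xbb→b11/s1 L1-HIT; vc=[13]
#3 0xbe→b11/s1 L1-HIT; vc=[13]
#4 0xbb→b11/s1 L1-HIT; vc=[13]
#5 0xba→b11/s1 L1-HIT; vc=[13]
#6 0xb3→b11/s1 L1-HIT; vc=[13]
#7 0xdc→b13/s1 VC-HIT; vc=[11]
#8 0xb0→b11/s1 VC-HIT; vc=[13]
#9 0xd8→b13/s1 VC-HIT; vc=[11]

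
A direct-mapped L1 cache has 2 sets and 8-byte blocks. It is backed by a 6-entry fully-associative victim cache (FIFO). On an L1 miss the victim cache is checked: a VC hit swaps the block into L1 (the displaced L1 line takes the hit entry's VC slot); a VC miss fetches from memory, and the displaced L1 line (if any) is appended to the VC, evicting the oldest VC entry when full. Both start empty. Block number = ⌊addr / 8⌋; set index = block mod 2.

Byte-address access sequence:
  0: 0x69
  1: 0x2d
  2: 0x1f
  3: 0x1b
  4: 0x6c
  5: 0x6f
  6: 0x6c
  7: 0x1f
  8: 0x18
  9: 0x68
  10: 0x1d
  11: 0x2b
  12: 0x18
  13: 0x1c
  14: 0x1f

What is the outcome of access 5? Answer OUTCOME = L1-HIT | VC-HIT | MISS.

#0 0x69→b13/s1 MISS; vc=[]
#1 0x2d→b5/s1 MISS; vc=[13]
#2 0x1f→b3/s1 MISS; vc=[13,5]
#3 0x1b→b3/s1 L1-HIT; vc=[13,5]
#4 0x6c→b13/s1 VC-HIT; vc=[3,5]
#5 0x6f→b13/s1 L1-HIT; vc=[3,5]
#6 0x6c→b13/s1 L1-HIT; vc=[3,5]
#7 0x1f→b3/s1 VC-HIT; vc=[13,5]
#8 0x18→b3/s1 L1-HIT; vc=[13,5]
#9 0x68→b13/s1 VC-HIT; vc=[3,5]
#10 0x1d→b3/s1 VC-HIT; vc=[13,5]
#11 0x2b→b5/s1 VC-HIT; vc=[13,3]
#12 0x18→b3/s1 VC-HIT; vc=[13,5]
#13 0x1c→b3/s1 L1-HIT; vc=[13,5]
#14 0x1f→b3/s1 L1-HIT; vc=[13,5]

OUTCOME = L1-HIT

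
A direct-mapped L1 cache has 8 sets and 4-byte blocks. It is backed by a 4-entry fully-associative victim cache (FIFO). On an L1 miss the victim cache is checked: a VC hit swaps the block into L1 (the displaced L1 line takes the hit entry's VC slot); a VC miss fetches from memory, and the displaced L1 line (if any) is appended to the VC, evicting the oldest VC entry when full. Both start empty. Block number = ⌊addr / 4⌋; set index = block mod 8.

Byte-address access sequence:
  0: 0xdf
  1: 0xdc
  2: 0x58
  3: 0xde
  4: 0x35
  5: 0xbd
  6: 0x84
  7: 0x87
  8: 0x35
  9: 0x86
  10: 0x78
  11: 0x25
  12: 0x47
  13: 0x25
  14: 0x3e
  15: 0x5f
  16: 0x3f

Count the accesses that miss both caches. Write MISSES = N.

#0 0xdf→b55/s7 MISS; vc=[]
#1 0xdc→b55/s7 L1-HIT; vc=[]
#2 0x58→b22/s6 MISS; vc=[]
#3 0xde→b55/s7 L1-HIT; vc=[]
#4 0x35→b13/s5 MISS; vc=[]
#5 0xbd→b47/s7 MISS; vc=[55]
#6 0x84→b33/s1 MISS; vc=[55]
#7 0x87→b33/s1 L1-HIT; vc=[55]
#8 0x35→b13/s5 L1-HIT; vc=[55]
#9 0x86→b33/s1 L1-HIT; vc=[55]
#10 0x78→b30/s6 MISS; vc=[55,22]
#11 0x25→b9/s1 MISS; vc=[55,22,33]
#12 0x47→b17/s1 MISS; vc=[55,22,33,9]
#13 0x25→b9/s1 VC-HIT; vc=[55,22,33,17]
#14 0x3e→b15/s7 MISS; vc=[22,33,17,47]
#15 0x5f→b23/s7 MISS; vc=[33,17,47,15]
#16 0x3f→b15/s7 VC-HIT; vc=[33,17,47,23]

MISSES = 10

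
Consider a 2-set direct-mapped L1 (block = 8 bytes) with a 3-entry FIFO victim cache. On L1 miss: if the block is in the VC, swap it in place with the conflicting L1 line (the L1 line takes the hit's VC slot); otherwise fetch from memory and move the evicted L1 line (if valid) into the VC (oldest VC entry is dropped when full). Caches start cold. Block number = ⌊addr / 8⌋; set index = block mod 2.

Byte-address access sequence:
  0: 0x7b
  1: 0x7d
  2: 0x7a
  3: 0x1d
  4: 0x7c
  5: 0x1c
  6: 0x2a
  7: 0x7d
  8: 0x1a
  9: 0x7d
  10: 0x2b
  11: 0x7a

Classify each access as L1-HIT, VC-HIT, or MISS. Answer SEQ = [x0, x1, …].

SEQ = [MISS, L1-HIT, L1-HIT, MISS, VC-HIT, VC-HIT, MISS, VC-HIT, VC-HIT, VC-HIT, VC-HIT, VC-HIT]

#0 0x7b→b15/s1 MISS; vc=[]
#1 0x7d→b15/s1 L1-HIT; vc=[]
#2 0x7a→b15/s1 L1-HIT; vc=[]
#3 0x1d→b3/s1 MISS; vc=[15]
#4 0x7c→b15/s1 VC-HIT; vc=[3]
#5 0x1c→b3/s1 VC-HIT; vc=[15]
#6 0x2a→b5/s1 MISS; vc=[15,3]
#7 0x7d→b15/s1 VC-HIT; vc=[5,3]
#8 0x1a→b3/s1 VC-HIT; vc=[5,15]
#9 0x7d→b15/s1 VC-HIT; vc=[5,3]
#10 0x2b→b5/s1 VC-HIT; vc=[15,3]
#11 0x7a→b15/s1 VC-HIT; vc=[5,3]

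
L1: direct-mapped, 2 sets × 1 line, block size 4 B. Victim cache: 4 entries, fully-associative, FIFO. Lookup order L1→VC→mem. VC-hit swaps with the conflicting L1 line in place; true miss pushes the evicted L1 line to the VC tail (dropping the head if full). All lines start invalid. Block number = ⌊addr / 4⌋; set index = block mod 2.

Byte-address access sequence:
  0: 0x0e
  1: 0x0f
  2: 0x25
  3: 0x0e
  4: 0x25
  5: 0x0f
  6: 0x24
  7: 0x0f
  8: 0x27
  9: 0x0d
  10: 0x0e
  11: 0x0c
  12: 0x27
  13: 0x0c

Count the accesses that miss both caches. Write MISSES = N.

MISSES = 2

#0 0xe→b3/s1 MISS; vc=[]
#1 0xf→b3/s1 L1-HIT; vc=[]
#2 0x25→b9/s1 MISS; vc=[3]
#3 0xe→b3/s1 VC-HIT; vc=[9]
#4 0x25→b9/s1 VC-HIT; vc=[3]
#5 0xf→b3/s1 VC-HIT; vc=[9]
#6 0x24→b9/s1 VC-HIT; vc=[3]
#7 0xf→b3/s1 VC-HIT; vc=[9]
#8 0x27→b9/s1 VC-HIT; vc=[3]
#9 0xd→b3/s1 VC-HIT; vc=[9]
#10 0xe→b3/s1 L1-HIT; vc=[9]
#11 0xc→b3/s1 L1-HIT; vc=[9]
#12 0x27→b9/s1 VC-HIT; vc=[3]
#13 0xc→b3/s1 VC-HIT; vc=[9]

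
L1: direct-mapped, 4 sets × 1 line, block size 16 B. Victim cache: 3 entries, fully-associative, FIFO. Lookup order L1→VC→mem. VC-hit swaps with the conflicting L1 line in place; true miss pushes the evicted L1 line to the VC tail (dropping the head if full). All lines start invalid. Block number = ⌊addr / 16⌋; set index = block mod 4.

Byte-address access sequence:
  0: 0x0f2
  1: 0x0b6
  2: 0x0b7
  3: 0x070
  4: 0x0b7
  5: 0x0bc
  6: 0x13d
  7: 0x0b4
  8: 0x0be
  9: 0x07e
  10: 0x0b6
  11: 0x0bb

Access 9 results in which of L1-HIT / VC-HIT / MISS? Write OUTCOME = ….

  [0] addr=0xf2 blk=15 s=3: MISS | VC []
  [1] addr=0xb6 blk=11 s=3: MISS | VC [15]
  [2] addr=0xb7 blk=11 s=3: L1-HIT | VC [15]
  [3] addr=0x70 blk=7 s=3: MISS | VC [15, 11]
  [4] addr=0xb7 blk=11 s=3: VC-HIT | VC [15, 7]
  [5] addr=0xbc blk=11 s=3: L1-HIT | VC [15, 7]
  [6] addr=0x13d blk=19 s=3: MISS | VC [15, 7, 11]
  [7] addr=0xb4 blk=11 s=3: VC-HIT | VC [15, 7, 19]
  [8] addr=0xbe blk=11 s=3: L1-HIT | VC [15, 7, 19]
  [9] addr=0x7e blk=7 s=3: VC-HIT | VC [15, 11, 19]
  [10] addr=0xb6 blk=11 s=3: VC-HIT | VC [15, 7, 19]
  [11] addr=0xbb blk=11 s=3: L1-HIT | VC [15, 7, 19]

OUTCOME = VC-HIT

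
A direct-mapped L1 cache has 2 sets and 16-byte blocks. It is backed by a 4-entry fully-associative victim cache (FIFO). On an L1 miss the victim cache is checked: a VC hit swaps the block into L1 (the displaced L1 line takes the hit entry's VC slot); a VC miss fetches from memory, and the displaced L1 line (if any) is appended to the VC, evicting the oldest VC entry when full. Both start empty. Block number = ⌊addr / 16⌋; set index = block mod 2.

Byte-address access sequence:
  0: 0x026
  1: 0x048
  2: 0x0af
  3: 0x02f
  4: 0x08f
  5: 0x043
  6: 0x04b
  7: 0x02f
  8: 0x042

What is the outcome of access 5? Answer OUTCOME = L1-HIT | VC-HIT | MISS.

0: 0x26 (blk 2, set 0) → MISS  vc=[]
1: 0x48 (blk 4, set 0) → MISS  vc=[2]
2: 0xaf (blk 10, set 0) → MISS  vc=[2, 4]
3: 0x2f (blk 2, set 0) → VC-HIT  vc=[10, 4]
4: 0x8f (blk 8, set 0) → MISS  vc=[10, 4, 2]
5: 0x43 (blk 4, set 0) → VC-HIT  vc=[10, 8, 2]
6: 0x4b (blk 4, set 0) → L1-HIT  vc=[10, 8, 2]
7: 0x2f (blk 2, set 0) → VC-HIT  vc=[10, 8, 4]
8: 0x42 (blk 4, set 0) → VC-HIT  vc=[10, 8, 2]

OUTCOME = VC-HIT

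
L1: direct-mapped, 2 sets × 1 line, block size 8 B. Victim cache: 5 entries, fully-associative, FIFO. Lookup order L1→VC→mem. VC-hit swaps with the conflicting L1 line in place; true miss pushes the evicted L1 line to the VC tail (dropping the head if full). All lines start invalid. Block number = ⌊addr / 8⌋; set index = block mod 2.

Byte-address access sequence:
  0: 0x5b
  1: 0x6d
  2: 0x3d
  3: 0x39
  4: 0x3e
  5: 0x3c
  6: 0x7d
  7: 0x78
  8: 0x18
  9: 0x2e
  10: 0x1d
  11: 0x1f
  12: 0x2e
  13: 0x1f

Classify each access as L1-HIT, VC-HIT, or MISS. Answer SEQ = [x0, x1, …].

  [0] addr=0x5b blk=11 s=1: MISS | VC []
  [1] addr=0x6d blk=13 s=1: MISS | VC [11]
  [2] addr=0x3d blk=7 s=1: MISS | VC [11, 13]
  [3] addr=0x39 blk=7 s=1: L1-HIT | VC [11, 13]
  [4] addr=0x3e blk=7 s=1: L1-HIT | VC [11, 13]
  [5] addr=0x3c blk=7 s=1: L1-HIT | VC [11, 13]
  [6] addr=0x7d blk=15 s=1: MISS | VC [11, 13, 7]
  [7] addr=0x78 blk=15 s=1: L1-HIT | VC [11, 13, 7]
  [8] addr=0x18 blk=3 s=1: MISS | VC [11, 13, 7, 15]
  [9] addr=0x2e blk=5 s=1: MISS | VC [11, 13, 7, 15, 3]
  [10] addr=0x1d blk=3 s=1: VC-HIT | VC [11, 13, 7, 15, 5]
  [11] addr=0x1f blk=3 s=1: L1-HIT | VC [11, 13, 7, 15, 5]
  [12] addr=0x2e blk=5 s=1: VC-HIT | VC [11, 13, 7, 15, 3]
  [13] addr=0x1f blk=3 s=1: VC-HIT | VC [11, 13, 7, 15, 5]

SEQ = [MISS, MISS, MISS, L1-HIT, L1-HIT, L1-HIT, MISS, L1-HIT, MISS, MISS, VC-HIT, L1-HIT, VC-HIT, VC-HIT]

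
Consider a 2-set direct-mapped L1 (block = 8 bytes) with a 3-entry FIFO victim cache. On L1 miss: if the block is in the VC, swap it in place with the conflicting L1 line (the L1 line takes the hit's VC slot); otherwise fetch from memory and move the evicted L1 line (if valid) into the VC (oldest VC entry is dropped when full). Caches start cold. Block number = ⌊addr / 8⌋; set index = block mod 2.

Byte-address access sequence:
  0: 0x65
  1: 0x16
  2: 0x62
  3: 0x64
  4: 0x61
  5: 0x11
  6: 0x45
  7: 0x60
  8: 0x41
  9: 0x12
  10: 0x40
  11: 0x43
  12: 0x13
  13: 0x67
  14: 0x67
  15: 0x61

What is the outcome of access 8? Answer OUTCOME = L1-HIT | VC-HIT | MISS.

OUTCOME = VC-HIT

#0 0x65→b12/s0 MISS; vc=[]
#1 0x16→b2/s0 MISS; vc=[12]
#2 0x62→b12/s0 VC-HIT; vc=[2]
#3 0x64→b12/s0 L1-HIT; vc=[2]
#4 0x61→b12/s0 L1-HIT; vc=[2]
#5 0x11→b2/s0 VC-HIT; vc=[12]
#6 0x45→b8/s0 MISS; vc=[12,2]
#7 0x60→b12/s0 VC-HIT; vc=[8,2]
#8 0x41→b8/s0 VC-HIT; vc=[12,2]
#9 0x12→b2/s0 VC-HIT; vc=[12,8]
#10 0x40→b8/s0 VC-HIT; vc=[12,2]
#11 0x43→b8/s0 L1-HIT; vc=[12,2]
#12 0x13→b2/s0 VC-HIT; vc=[12,8]
#13 0x67→b12/s0 VC-HIT; vc=[2,8]
#14 0x67→b12/s0 L1-HIT; vc=[2,8]
#15 0x61→b12/s0 L1-HIT; vc=[2,8]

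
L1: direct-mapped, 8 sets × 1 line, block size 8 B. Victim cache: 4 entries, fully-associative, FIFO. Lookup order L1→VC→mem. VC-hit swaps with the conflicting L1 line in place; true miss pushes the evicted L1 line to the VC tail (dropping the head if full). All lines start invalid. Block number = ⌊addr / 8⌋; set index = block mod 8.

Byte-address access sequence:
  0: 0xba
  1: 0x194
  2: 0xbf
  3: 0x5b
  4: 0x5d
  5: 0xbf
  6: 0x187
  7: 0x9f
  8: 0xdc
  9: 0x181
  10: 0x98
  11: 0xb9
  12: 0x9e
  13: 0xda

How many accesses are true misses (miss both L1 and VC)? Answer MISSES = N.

#0 0xba→b23/s7 MISS; vc=[]
#1 0x194→b50/s2 MISS; vc=[]
#2 0xbf→b23/s7 L1-HIT; vc=[]
#3 0x5b→b11/s3 MISS; vc=[]
#4 0x5d→b11/s3 L1-HIT; vc=[]
#5 0xbf→b23/s7 L1-HIT; vc=[]
#6 0x187→b48/s0 MISS; vc=[]
#7 0x9f→b19/s3 MISS; vc=[11]
#8 0xdc→b27/s3 MISS; vc=[11,19]
#9 0x181→b48/s0 L1-HIT; vc=[11,19]
#10 0x98→b19/s3 VC-HIT; vc=[11,27]
#11 0xb9→b23/s7 L1-HIT; vc=[11,27]
#12 0x9e→b19/s3 L1-HIT; vc=[11,27]
#13 0xda→b27/s3 VC-HIT; vc=[11,19]

MISSES = 6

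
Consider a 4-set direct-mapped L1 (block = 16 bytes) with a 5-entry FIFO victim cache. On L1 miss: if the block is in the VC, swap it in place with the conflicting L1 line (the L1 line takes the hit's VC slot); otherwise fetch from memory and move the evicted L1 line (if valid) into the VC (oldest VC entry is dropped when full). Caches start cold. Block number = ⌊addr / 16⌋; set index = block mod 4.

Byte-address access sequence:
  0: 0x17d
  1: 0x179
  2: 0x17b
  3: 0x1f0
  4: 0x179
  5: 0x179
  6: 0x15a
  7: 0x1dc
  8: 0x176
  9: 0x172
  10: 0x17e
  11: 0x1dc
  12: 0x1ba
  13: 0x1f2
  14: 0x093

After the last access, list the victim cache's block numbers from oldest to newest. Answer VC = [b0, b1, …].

  [0] addr=0x17d blk=23 s=3: MISS | VC []
  [1] addr=0x179 blk=23 s=3: L1-HIT | VC []
  [2] addr=0x17b blk=23 s=3: L1-HIT | VC []
  [3] addr=0x1f0 blk=31 s=3: MISS | VC [23]
  [4] addr=0x179 blk=23 s=3: VC-HIT | VC [31]
  [5] addr=0x179 blk=23 s=3: L1-HIT | VC [31]
  [6] addr=0x15a blk=21 s=1: MISS | VC [31]
  [7] addr=0x1dc blk=29 s=1: MISS | VC [31, 21]
  [8] addr=0x176 blk=23 s=3: L1-HIT | VC [31, 21]
  [9] addr=0x172 blk=23 s=3: L1-HIT | VC [31, 21]
  [10] addr=0x17e blk=23 s=3: L1-HIT | VC [31, 21]
  [11] addr=0x1dc blk=29 s=1: L1-HIT | VC [31, 21]
  [12] addr=0x1ba blk=27 s=3: MISS | VC [31, 21, 23]
  [13] addr=0x1f2 blk=31 s=3: VC-HIT | VC [27, 21, 23]
  [14] addr=0x93 blk=9 s=1: MISS | VC [27, 21, 23, 29]

VC = [27, 21, 23, 29]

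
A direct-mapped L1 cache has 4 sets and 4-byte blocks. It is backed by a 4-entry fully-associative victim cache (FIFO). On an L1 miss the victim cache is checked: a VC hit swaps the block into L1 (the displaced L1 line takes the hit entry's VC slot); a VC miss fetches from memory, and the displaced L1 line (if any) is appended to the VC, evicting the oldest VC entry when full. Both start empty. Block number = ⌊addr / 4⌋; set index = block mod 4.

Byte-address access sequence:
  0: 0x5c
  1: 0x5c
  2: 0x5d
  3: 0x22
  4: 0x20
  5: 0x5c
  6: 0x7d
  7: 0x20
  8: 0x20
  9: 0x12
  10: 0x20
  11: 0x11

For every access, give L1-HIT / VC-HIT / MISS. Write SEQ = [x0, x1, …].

SEQ = [MISS, L1-HIT, L1-HIT, MISS, L1-HIT, L1-HIT, MISS, L1-HIT, L1-HIT, MISS, VC-HIT, VC-HIT]

#0 0x5c→b23/s3 MISS; vc=[]
#1 0x5c→b23/s3 L1-HIT; vc=[]
#2 0x5d→b23/s3 L1-HIT; vc=[]
#3 0x22→b8/s0 MISS; vc=[]
#4 0x20→b8/s0 L1-HIT; vc=[]
#5 0x5c→b23/s3 L1-HIT; vc=[]
#6 0x7d→b31/s3 MISS; vc=[23]
#7 0x20→b8/s0 L1-HIT; vc=[23]
#8 0x20→b8/s0 L1-HIT; vc=[23]
#9 0x12→b4/s0 MISS; vc=[23,8]
#10 0x20→b8/s0 VC-HIT; vc=[23,4]
#11 0x11→b4/s0 VC-HIT; vc=[23,8]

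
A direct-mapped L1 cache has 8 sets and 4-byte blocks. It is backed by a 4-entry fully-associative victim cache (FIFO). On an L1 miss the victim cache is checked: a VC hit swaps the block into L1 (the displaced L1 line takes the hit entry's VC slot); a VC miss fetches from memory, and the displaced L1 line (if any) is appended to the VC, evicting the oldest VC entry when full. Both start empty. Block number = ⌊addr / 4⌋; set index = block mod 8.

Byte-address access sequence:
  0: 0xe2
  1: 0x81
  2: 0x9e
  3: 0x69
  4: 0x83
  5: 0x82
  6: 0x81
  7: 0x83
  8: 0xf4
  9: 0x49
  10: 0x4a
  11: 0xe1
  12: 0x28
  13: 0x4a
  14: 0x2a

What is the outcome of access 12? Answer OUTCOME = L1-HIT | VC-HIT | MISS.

OUTCOME = MISS

  [0] addr=0xe2 blk=56 s=0: MISS | VC []
  [1] addr=0x81 blk=32 s=0: MISS | VC [56]
  [2] addr=0x9e blk=39 s=7: MISS | VC [56]
  [3] addr=0x69 blk=26 s=2: MISS | VC [56]
  [4] addr=0x83 blk=32 s=0: L1-HIT | VC [56]
  [5] addr=0x82 blk=32 s=0: L1-HIT | VC [56]
  [6] addr=0x81 blk=32 s=0: L1-HIT | VC [56]
  [7] addr=0x83 blk=32 s=0: L1-HIT | VC [56]
  [8] addr=0xf4 blk=61 s=5: MISS | VC [56]
  [9] addr=0x49 blk=18 s=2: MISS | VC [56, 26]
  [10] addr=0x4a blk=18 s=2: L1-HIT | VC [56, 26]
  [11] addr=0xe1 blk=56 s=0: VC-HIT | VC [32, 26]
  [12] addr=0x28 blk=10 s=2: MISS | VC [32, 26, 18]
  [13] addr=0x4a blk=18 s=2: VC-HIT | VC [32, 26, 10]
  [14] addr=0x2a blk=10 s=2: VC-HIT | VC [32, 26, 18]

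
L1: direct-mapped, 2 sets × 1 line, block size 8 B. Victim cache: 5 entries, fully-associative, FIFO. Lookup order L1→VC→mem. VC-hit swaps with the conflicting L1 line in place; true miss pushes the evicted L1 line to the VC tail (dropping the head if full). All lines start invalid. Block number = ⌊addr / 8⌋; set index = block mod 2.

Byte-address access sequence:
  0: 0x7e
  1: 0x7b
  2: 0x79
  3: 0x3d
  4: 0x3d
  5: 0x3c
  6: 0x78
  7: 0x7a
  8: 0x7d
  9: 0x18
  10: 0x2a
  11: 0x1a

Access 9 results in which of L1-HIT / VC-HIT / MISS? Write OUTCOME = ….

OUTCOME = MISS

#0 0x7e→b15/s1 MISS; vc=[]
#1 0x7b→b15/s1 L1-HIT; vc=[]
#2 0x79→b15/s1 L1-HIT; vc=[]
#3 0x3d→b7/s1 MISS; vc=[15]
#4 0x3d→b7/s1 L1-HIT; vc=[15]
#5 0x3c→b7/s1 L1-HIT; vc=[15]
#6 0x78→b15/s1 VC-HIT; vc=[7]
#7 0x7a→b15/s1 L1-HIT; vc=[7]
#8 0x7d→b15/s1 L1-HIT; vc=[7]
#9 0x18→b3/s1 MISS; vc=[7,15]
#10 0x2a→b5/s1 MISS; vc=[7,15,3]
#11 0x1a→b3/s1 VC-HIT; vc=[7,15,5]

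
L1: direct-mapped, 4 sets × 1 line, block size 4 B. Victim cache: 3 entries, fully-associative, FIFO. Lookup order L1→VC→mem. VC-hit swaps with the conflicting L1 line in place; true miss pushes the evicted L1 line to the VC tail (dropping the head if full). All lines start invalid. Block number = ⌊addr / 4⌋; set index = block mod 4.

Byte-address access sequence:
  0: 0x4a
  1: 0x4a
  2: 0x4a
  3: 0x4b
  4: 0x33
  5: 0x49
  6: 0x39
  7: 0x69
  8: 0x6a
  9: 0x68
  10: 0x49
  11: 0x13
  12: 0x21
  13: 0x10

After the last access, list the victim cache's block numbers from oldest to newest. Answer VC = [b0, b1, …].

#0 0x4a→b18/s2 MISS; vc=[]
#1 0x4a→b18/s2 L1-HIT; vc=[]
#2 0x4a→b18/s2 L1-HIT; vc=[]
#3 0x4b→b18/s2 L1-HIT; vc=[]
#4 0x33→b12/s0 MISS; vc=[]
#5 0x49→b18/s2 L1-HIT; vc=[]
#6 0x39→b14/s2 MISS; vc=[18]
#7 0x69→b26/s2 MISS; vc=[18,14]
#8 0x6a→b26/s2 L1-HIT; vc=[18,14]
#9 0x68→b26/s2 L1-HIT; vc=[18,14]
#10 0x49→b18/s2 VC-HIT; vc=[26,14]
#11 0x13→b4/s0 MISS; vc=[26,14,12]
#12 0x21→b8/s0 MISS; vc=[14,12,4]
#13 0x10→b4/s0 VC-HIT; vc=[14,12,8]

VC = [14, 12, 8]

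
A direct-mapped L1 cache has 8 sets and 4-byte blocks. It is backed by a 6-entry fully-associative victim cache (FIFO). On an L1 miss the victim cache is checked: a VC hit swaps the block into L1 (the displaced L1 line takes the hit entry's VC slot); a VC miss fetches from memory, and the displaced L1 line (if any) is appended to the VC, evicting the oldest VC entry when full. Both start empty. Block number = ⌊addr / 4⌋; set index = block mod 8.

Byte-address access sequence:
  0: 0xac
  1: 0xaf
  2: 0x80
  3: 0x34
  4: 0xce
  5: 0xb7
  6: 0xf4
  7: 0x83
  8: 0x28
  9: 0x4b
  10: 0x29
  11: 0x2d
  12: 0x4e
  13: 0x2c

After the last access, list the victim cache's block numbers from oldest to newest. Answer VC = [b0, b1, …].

VC = [43, 13, 45, 18, 51, 19]

  [0] addr=0xac blk=43 s=3: MISS | VC []
  [1] addr=0xaf blk=43 s=3: L1-HIT | VC []
  [2] addr=0x80 blk=32 s=0: MISS | VC []
  [3] addr=0x34 blk=13 s=5: MISS | VC []
  [4] addr=0xce blk=51 s=3: MISS | VC [43]
  [5] addr=0xb7 blk=45 s=5: MISS | VC [43, 13]
  [6] addr=0xf4 blk=61 s=5: MISS | VC [43, 13, 45]
  [7] addr=0x83 blk=32 s=0: L1-HIT | VC [43, 13, 45]
  [8] addr=0x28 blk=10 s=2: MISS | VC [43, 13, 45]
  [9] addr=0x4b blk=18 s=2: MISS | VC [43, 13, 45, 10]
  [10] addr=0x29 blk=10 s=2: VC-HIT | VC [43, 13, 45, 18]
  [11] addr=0x2d blk=11 s=3: MISS | VC [43, 13, 45, 18, 51]
  [12] addr=0x4e blk=19 s=3: MISS | VC [43, 13, 45, 18, 51, 11]
  [13] addr=0x2c blk=11 s=3: VC-HIT | VC [43, 13, 45, 18, 51, 19]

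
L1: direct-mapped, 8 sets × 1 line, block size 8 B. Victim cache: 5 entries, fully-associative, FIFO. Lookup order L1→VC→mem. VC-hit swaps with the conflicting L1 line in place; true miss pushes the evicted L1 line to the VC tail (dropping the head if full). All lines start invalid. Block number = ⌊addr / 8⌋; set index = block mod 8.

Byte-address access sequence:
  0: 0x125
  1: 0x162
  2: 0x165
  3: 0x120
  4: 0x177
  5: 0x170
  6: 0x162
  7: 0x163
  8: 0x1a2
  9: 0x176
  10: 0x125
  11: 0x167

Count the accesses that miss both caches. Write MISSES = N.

  [0] addr=0x125 blk=36 s=4: MISS | VC []
  [1] addr=0x162 blk=44 s=4: MISS | VC [36]
  [2] addr=0x165 blk=44 s=4: L1-HIT | VC [36]
  [3] addr=0x120 blk=36 s=4: VC-HIT | VC [44]
  [4] addr=0x177 blk=46 s=6: MISS | VC [44]
  [5] addr=0x170 blk=46 s=6: L1-HIT | VC [44]
  [6] addr=0x162 blk=44 s=4: VC-HIT | VC [36]
  [7] addr=0x163 blk=44 s=4: L1-HIT | VC [36]
  [8] addr=0x1a2 blk=52 s=4: MISS | VC [36, 44]
  [9] addr=0x176 blk=46 s=6: L1-HIT | VC [36, 44]
  [10] addr=0x125 blk=36 s=4: VC-HIT | VC [52, 44]
  [11] addr=0x167 blk=44 s=4: VC-HIT | VC [52, 36]

MISSES = 4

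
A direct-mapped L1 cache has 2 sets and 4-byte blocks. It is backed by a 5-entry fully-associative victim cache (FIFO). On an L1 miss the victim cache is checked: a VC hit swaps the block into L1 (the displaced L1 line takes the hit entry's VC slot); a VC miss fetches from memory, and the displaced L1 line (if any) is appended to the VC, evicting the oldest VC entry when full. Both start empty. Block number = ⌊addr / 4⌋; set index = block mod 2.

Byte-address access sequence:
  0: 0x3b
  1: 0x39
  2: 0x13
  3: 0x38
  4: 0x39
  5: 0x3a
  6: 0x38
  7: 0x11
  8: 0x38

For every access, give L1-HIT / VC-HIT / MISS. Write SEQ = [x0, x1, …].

SEQ = [MISS, L1-HIT, MISS, VC-HIT, L1-HIT, L1-HIT, L1-HIT, VC-HIT, VC-HIT]

0: 0x3b (blk 14, set 0) → MISS  vc=[]
1: 0x39 (blk 14, set 0) → L1-HIT  vc=[]
2: 0x13 (blk 4, set 0) → MISS  vc=[14]
3: 0x38 (blk 14, set 0) → VC-HIT  vc=[4]
4: 0x39 (blk 14, set 0) → L1-HIT  vc=[4]
5: 0x3a (blk 14, set 0) → L1-HIT  vc=[4]
6: 0x38 (blk 14, set 0) → L1-HIT  vc=[4]
7: 0x11 (blk 4, set 0) → VC-HIT  vc=[14]
8: 0x38 (blk 14, set 0) → VC-HIT  vc=[4]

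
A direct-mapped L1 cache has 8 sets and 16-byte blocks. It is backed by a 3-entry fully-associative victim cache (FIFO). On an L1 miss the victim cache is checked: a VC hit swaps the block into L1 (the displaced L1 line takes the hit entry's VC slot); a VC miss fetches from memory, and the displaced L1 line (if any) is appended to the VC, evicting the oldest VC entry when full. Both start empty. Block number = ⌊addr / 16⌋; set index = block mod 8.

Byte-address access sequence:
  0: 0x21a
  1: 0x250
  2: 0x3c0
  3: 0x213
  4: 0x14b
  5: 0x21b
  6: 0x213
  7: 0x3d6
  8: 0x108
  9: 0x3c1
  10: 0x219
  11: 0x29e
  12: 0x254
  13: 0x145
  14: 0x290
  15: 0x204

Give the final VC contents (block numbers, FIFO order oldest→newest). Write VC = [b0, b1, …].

0: 0x21a (blk 33, set 1) → MISS  vc=[]
1: 0x250 (blk 37, set 5) → MISS  vc=[]
2: 0x3c0 (blk 60, set 4) → MISS  vc=[]
3: 0x213 (blk 33, set 1) → L1-HIT  vc=[]
4: 0x14b (blk 20, set 4) → MISS  vc=[60]
5: 0x21b (blk 33, set 1) → L1-HIT  vc=[60]
6: 0x213 (blk 33, set 1) → L1-HIT  vc=[60]
7: 0x3d6 (blk 61, set 5) → MISS  vc=[60, 37]
8: 0x108 (blk 16, set 0) → MISS  vc=[60, 37]
9: 0x3c1 (blk 60, set 4) → VC-HIT  vc=[20, 37]
10: 0x219 (blk 33, set 1) → L1-HIT  vc=[20, 37]
11: 0x29e (blk 41, set 1) → MISS  vc=[20, 37, 33]
12: 0x254 (blk 37, set 5) → VC-HIT  vc=[20, 61, 33]
13: 0x145 (blk 20, set 4) → VC-HIT  vc=[60, 61, 33]
14: 0x290 (blk 41, set 1) → L1-HIT  vc=[60, 61, 33]
15: 0x204 (blk 32, set 0) → MISS  vc=[61, 33, 16]

VC = [61, 33, 16]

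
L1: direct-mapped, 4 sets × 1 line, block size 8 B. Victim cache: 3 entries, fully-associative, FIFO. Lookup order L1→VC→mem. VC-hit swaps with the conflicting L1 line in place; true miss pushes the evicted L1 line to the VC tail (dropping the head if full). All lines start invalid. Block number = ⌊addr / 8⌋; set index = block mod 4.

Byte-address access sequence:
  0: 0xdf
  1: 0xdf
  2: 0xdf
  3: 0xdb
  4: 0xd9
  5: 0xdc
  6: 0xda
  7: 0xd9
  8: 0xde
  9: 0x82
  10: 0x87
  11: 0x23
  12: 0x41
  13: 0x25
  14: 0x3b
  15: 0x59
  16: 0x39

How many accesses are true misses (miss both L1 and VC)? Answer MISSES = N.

0: 0xdf (blk 27, set 3) → MISS  vc=[]
1: 0xdf (blk 27, set 3) → L1-HIT  vc=[]
2: 0xdf (blk 27, set 3) → L1-HIT  vc=[]
3: 0xdb (blk 27, set 3) → L1-HIT  vc=[]
4: 0xd9 (blk 27, set 3) → L1-HIT  vc=[]
5: 0xdc (blk 27, set 3) → L1-HIT  vc=[]
6: 0xda (blk 27, set 3) → L1-HIT  vc=[]
7: 0xd9 (blk 27, set 3) → L1-HIT  vc=[]
8: 0xde (blk 27, set 3) → L1-HIT  vc=[]
9: 0x82 (blk 16, set 0) → MISS  vc=[]
10: 0x87 (blk 16, set 0) → L1-HIT  vc=[]
11: 0x23 (blk 4, set 0) → MISS  vc=[16]
12: 0x41 (blk 8, set 0) → MISS  vc=[16, 4]
13: 0x25 (blk 4, set 0) → VC-HIT  vc=[16, 8]
14: 0x3b (blk 7, set 3) → MISS  vc=[16, 8, 27]
15: 0x59 (blk 11, set 3) → MISS  vc=[8, 27, 7]
16: 0x39 (blk 7, set 3) → VC-HIT  vc=[8, 27, 11]

MISSES = 6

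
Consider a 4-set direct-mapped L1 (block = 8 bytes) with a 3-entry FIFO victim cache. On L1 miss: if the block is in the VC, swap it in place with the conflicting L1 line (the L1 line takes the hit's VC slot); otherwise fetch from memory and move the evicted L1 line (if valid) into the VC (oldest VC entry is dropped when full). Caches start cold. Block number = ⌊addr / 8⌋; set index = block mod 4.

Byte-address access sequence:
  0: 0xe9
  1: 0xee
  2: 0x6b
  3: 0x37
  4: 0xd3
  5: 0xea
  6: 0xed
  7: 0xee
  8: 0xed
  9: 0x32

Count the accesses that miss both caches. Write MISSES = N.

MISSES = 4

  [0] addr=0xe9 blk=29 s=1: MISS | VC []
  [1] addr=0xee blk=29 s=1: L1-HIT | VC []
  [2] addr=0x6b blk=13 s=1: MISS | VC [29]
  [3] addr=0x37 blk=6 s=2: MISS | VC [29]
  [4] addr=0xd3 blk=26 s=2: MISS | VC [29, 6]
  [5] addr=0xea blk=29 s=1: VC-HIT | VC [13, 6]
  [6] addr=0xed blk=29 s=1: L1-HIT | VC [13, 6]
  [7] addr=0xee blk=29 s=1: L1-HIT | VC [13, 6]
  [8] addr=0xed blk=29 s=1: L1-HIT | VC [13, 6]
  [9] addr=0x32 blk=6 s=2: VC-HIT | VC [13, 26]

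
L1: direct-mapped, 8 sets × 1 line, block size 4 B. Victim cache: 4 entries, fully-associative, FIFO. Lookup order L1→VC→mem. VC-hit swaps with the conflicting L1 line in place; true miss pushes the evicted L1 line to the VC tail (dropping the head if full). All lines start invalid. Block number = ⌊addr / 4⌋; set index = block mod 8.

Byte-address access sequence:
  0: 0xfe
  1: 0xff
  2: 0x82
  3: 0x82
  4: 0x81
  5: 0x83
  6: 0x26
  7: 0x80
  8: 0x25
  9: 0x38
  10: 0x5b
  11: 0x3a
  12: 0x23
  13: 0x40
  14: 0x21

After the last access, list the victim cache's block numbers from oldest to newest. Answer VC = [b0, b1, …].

  [0] addr=0xfe blk=63 s=7: MISS | VC []
  [1] addr=0xff blk=63 s=7: L1-HIT | VC []
  [2] addr=0x82 blk=32 s=0: MISS | VC []
  [3] addr=0x82 blk=32 s=0: L1-HIT | VC []
  [4] addr=0x81 blk=32 s=0: L1-HIT | VC []
  [5] addr=0x83 blk=32 s=0: L1-HIT | VC []
  [6] addr=0x26 blk=9 s=1: MISS | VC []
  [7] addr=0x80 blk=32 s=0: L1-HIT | VC []
  [8] addr=0x25 blk=9 s=1: L1-HIT | VC []
  [9] addr=0x38 blk=14 s=6: MISS | VC []
  [10] addr=0x5b blk=22 s=6: MISS | VC [14]
  [11] addr=0x3a blk=14 s=6: VC-HIT | VC [22]
  [12] addr=0x23 blk=8 s=0: MISS | VC [22, 32]
  [13] addr=0x40 blk=16 s=0: MISS | VC [22, 32, 8]
  [14] addr=0x21 blk=8 s=0: VC-HIT | VC [22, 32, 16]

VC = [22, 32, 16]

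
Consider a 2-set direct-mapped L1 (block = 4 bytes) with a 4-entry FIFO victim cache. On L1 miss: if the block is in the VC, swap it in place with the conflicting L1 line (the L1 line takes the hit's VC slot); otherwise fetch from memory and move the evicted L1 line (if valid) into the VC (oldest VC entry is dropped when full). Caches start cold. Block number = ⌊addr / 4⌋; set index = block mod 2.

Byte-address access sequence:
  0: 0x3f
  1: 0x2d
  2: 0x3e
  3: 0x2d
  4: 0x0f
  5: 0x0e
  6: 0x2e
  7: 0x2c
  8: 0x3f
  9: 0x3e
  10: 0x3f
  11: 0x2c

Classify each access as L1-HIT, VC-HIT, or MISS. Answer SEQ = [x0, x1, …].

#0 0x3f→b15/s1 MISS; vc=[]
#1 0x2d→b11/s1 MISS; vc=[15]
#2 0x3e→b15/s1 VC-HIT; vc=[11]
#3 0x2d→b11/s1 VC-HIT; vc=[15]
#4 0xf→b3/s1 MISS; vc=[15,11]
#5 0xe→b3/s1 L1-HIT; vc=[15,11]
#6 0x2e→b11/s1 VC-HIT; vc=[15,3]
#7 0x2c→b11/s1 L1-HIT; vc=[15,3]
#8 0x3f→b15/s1 VC-HIT; vc=[11,3]
#9 0x3e→b15/s1 L1-HIT; vc=[11,3]
#10 0x3f→b15/s1 L1-HIT; vc=[11,3]
#11 0x2c→b11/s1 VC-HIT; vc=[15,3]

SEQ = [MISS, MISS, VC-HIT, VC-HIT, MISS, L1-HIT, VC-HIT, L1-HIT, VC-HIT, L1-HIT, L1-HIT, VC-HIT]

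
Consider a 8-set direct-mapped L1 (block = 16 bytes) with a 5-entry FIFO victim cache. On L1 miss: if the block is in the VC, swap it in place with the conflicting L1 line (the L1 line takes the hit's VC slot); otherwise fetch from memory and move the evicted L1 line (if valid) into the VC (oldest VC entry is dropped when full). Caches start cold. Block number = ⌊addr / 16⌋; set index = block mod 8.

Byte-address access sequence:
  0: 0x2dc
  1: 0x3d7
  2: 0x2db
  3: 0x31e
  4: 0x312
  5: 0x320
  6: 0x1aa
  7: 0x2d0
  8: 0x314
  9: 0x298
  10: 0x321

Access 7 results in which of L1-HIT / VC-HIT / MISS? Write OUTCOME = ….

  [0] addr=0x2dc blk=45 s=5: MISS | VC []
  [1] addr=0x3d7 blk=61 s=5: MISS | VC [45]
  [2] addr=0x2db blk=45 s=5: VC-HIT | VC [61]
  [3] addr=0x31e blk=49 s=1: MISS | VC [61]
  [4] addr=0x312 blk=49 s=1: L1-HIT | VC [61]
  [5] addr=0x320 blk=50 s=2: MISS | VC [61]
  [6] addr=0x1aa blk=26 s=2: MISS | VC [61, 50]
  [7] addr=0x2d0 blk=45 s=5: L1-HIT | VC [61, 50]
  [8] addr=0x314 blk=49 s=1: L1-HIT | VC [61, 50]
  [9] addr=0x298 blk=41 s=1: MISS | VC [61, 50, 49]
  [10] addr=0x321 blk=50 s=2: VC-HIT | VC [61, 26, 49]

OUTCOME = L1-HIT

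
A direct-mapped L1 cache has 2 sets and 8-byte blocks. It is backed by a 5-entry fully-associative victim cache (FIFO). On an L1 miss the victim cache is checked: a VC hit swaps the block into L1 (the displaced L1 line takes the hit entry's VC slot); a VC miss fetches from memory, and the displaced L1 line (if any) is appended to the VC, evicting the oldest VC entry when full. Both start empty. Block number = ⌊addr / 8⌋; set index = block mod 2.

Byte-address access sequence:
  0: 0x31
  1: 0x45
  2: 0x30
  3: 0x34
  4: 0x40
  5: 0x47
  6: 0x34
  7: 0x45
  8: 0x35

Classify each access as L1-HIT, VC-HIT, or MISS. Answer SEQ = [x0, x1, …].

  [0] addr=0x31 blk=6 s=0: MISS | VC []
  [1] addr=0x45 blk=8 s=0: MISS | VC [6]
  [2] addr=0x30 blk=6 s=0: VC-HIT | VC [8]
  [3] addr=0x34 blk=6 s=0: L1-HIT | VC [8]
  [4] addr=0x40 blk=8 s=0: VC-HIT | VC [6]
  [5] addr=0x47 blk=8 s=0: L1-HIT | VC [6]
  [6] addr=0x34 blk=6 s=0: VC-HIT | VC [8]
  [7] addr=0x45 blk=8 s=0: VC-HIT | VC [6]
  [8] addr=0x35 blk=6 s=0: VC-HIT | VC [8]

SEQ = [MISS, MISS, VC-HIT, L1-HIT, VC-HIT, L1-HIT, VC-HIT, VC-HIT, VC-HIT]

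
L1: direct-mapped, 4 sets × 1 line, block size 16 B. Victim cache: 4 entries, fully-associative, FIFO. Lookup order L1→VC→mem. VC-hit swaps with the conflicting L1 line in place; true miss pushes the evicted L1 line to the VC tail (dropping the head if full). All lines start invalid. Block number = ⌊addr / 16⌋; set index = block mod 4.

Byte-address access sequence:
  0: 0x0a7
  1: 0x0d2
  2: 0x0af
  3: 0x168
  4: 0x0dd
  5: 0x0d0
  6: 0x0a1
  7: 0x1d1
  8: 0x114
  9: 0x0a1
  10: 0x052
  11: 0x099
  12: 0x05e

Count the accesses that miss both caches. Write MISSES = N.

#0 0xa7→b10/s2 MISS; vc=[]
#1 0xd2→b13/s1 MISS; vc=[]
#2 0xaf→b10/s2 L1-HIT; vc=[]
#3 0x168→b22/s2 MISS; vc=[10]
#4 0xdd→b13/s1 L1-HIT; vc=[10]
#5 0xd0→b13/s1 L1-HIT; vc=[10]
#6 0xa1→b10/s2 VC-HIT; vc=[22]
#7 0x1d1→b29/s1 MISS; vc=[22,13]
#8 0x114→b17/s1 MISS; vc=[22,13,29]
#9 0xa1→b10/s2 L1-HIT; vc=[22,13,29]
#10 0x52→b5/s1 MISS; vc=[22,13,29,17]
#11 0x99→b9/s1 MISS; vc=[13,29,17,5]
#12 0x5e→b5/s1 VC-HIT; vc=[13,29,17,9]

MISSES = 7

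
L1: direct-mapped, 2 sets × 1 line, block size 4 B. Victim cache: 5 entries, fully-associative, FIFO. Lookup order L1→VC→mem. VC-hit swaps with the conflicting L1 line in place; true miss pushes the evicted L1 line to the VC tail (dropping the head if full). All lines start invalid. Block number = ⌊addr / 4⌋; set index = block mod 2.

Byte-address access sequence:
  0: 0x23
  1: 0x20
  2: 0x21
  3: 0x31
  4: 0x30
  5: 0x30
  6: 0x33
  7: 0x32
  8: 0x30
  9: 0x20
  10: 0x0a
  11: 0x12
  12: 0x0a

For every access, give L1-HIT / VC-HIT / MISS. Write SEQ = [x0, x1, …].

0: 0x23 (blk 8, set 0) → MISS  vc=[]
1: 0x20 (blk 8, set 0) → L1-HIT  vc=[]
2: 0x21 (blk 8, set 0) → L1-HIT  vc=[]
3: 0x31 (blk 12, set 0) → MISS  vc=[8]
4: 0x30 (blk 12, set 0) → L1-HIT  vc=[8]
5: 0x30 (blk 12, set 0) → L1-HIT  vc=[8]
6: 0x33 (blk 12, set 0) → L1-HIT  vc=[8]
7: 0x32 (blk 12, set 0) → L1-HIT  vc=[8]
8: 0x30 (blk 12, set 0) → L1-HIT  vc=[8]
9: 0x20 (blk 8, set 0) → VC-HIT  vc=[12]
10: 0xa (blk 2, set 0) → MISS  vc=[12, 8]
11: 0x12 (blk 4, set 0) → MISS  vc=[12, 8, 2]
12: 0xa (blk 2, set 0) → VC-HIT  vc=[12, 8, 4]

SEQ = [MISS, L1-HIT, L1-HIT, MISS, L1-HIT, L1-HIT, L1-HIT, L1-HIT, L1-HIT, VC-HIT, MISS, MISS, VC-HIT]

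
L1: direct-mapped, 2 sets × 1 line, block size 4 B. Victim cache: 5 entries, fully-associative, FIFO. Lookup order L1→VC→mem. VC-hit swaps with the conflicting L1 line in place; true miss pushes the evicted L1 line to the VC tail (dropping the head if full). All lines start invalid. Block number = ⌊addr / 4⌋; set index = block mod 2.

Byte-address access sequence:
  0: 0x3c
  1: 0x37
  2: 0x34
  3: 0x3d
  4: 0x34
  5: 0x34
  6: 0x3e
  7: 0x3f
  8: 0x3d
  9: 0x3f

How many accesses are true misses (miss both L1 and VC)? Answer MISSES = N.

MISSES = 2

  [0] addr=0x3c blk=15 s=1: MISS | VC []
  [1] addr=0x37 blk=13 s=1: MISS | VC [15]
  [2] addr=0x34 blk=13 s=1: L1-HIT | VC [15]
  [3] addr=0x3d blk=15 s=1: VC-HIT | VC [13]
  [4] addr=0x34 blk=13 s=1: VC-HIT | VC [15]
  [5] addr=0x34 blk=13 s=1: L1-HIT | VC [15]
  [6] addr=0x3e blk=15 s=1: VC-HIT | VC [13]
  [7] addr=0x3f blk=15 s=1: L1-HIT | VC [13]
  [8] addr=0x3d blk=15 s=1: L1-HIT | VC [13]
  [9] addr=0x3f blk=15 s=1: L1-HIT | VC [13]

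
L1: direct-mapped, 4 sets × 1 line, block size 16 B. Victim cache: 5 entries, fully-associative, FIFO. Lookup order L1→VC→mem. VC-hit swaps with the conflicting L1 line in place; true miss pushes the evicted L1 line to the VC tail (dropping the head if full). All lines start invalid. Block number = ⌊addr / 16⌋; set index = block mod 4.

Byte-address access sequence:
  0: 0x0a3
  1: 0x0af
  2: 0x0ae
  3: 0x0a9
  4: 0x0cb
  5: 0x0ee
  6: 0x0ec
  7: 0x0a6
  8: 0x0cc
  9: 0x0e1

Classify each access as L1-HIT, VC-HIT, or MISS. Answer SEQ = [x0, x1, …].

SEQ = [MISS, L1-HIT, L1-HIT, L1-HIT, MISS, MISS, L1-HIT, VC-HIT, L1-HIT, VC-HIT]

#0 0xa3→b10/s2 MISS; vc=[]
#1 0xaf→b10/s2 L1-HIT; vc=[]
#2 0xae→b10/s2 L1-HIT; vc=[]
#3 0xa9→b10/s2 L1-HIT; vc=[]
#4 0xcb→b12/s0 MISS; vc=[]
#5 0xee→b14/s2 MISS; vc=[10]
#6 0xec→b14/s2 L1-HIT; vc=[10]
#7 0xa6→b10/s2 VC-HIT; vc=[14]
#8 0xcc→b12/s0 L1-HIT; vc=[14]
#9 0xe1→b14/s2 VC-HIT; vc=[10]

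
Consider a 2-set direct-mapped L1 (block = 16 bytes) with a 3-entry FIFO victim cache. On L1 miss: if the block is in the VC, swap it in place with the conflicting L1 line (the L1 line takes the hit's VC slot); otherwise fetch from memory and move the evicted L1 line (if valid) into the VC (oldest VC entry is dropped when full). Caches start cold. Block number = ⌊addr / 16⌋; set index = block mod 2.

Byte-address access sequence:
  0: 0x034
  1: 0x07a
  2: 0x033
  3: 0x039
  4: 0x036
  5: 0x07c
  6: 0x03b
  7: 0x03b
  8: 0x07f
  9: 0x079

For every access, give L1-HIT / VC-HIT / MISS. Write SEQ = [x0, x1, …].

SEQ = [MISS, MISS, VC-HIT, L1-HIT, L1-HIT, VC-HIT, VC-HIT, L1-HIT, VC-HIT, L1-HIT]

#0 0x34→b3/s1 MISS; vc=[]
#1 0x7a→b7/s1 MISS; vc=[3]
#2 0x33→b3/s1 VC-HIT; vc=[7]
#3 0x39→b3/s1 L1-HIT; vc=[7]
#4 0x36→b3/s1 L1-HIT; vc=[7]
#5 0x7c→b7/s1 VC-HIT; vc=[3]
#6 0x3b→b3/s1 VC-HIT; vc=[7]
#7 0x3b→b3/s1 L1-HIT; vc=[7]
#8 0x7f→b7/s1 VC-HIT; vc=[3]
#9 0x79→b7/s1 L1-HIT; vc=[3]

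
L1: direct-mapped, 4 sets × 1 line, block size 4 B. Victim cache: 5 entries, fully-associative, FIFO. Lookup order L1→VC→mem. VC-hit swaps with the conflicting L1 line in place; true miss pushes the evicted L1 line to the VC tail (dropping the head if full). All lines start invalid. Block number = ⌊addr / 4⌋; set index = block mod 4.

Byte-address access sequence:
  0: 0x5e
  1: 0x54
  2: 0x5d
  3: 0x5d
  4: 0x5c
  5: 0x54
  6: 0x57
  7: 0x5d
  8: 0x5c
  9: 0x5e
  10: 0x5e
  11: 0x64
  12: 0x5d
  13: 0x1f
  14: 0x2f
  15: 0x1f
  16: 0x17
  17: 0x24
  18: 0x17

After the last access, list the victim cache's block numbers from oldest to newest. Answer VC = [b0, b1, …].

VC = [21, 23, 11, 25, 9]

0: 0x5e (blk 23, set 3) → MISS  vc=[]
1: 0x54 (blk 21, set 1) → MISS  vc=[]
2: 0x5d (blk 23, set 3) → L1-HIT  vc=[]
3: 0x5d (blk 23, set 3) → L1-HIT  vc=[]
4: 0x5c (blk 23, set 3) → L1-HIT  vc=[]
5: 0x54 (blk 21, set 1) → L1-HIT  vc=[]
6: 0x57 (blk 21, set 1) → L1-HIT  vc=[]
7: 0x5d (blk 23, set 3) → L1-HIT  vc=[]
8: 0x5c (blk 23, set 3) → L1-HIT  vc=[]
9: 0x5e (blk 23, set 3) → L1-HIT  vc=[]
10: 0x5e (blk 23, set 3) → L1-HIT  vc=[]
11: 0x64 (blk 25, set 1) → MISS  vc=[21]
12: 0x5d (blk 23, set 3) → L1-HIT  vc=[21]
13: 0x1f (blk 7, set 3) → MISS  vc=[21, 23]
14: 0x2f (blk 11, set 3) → MISS  vc=[21, 23, 7]
15: 0x1f (blk 7, set 3) → VC-HIT  vc=[21, 23, 11]
16: 0x17 (blk 5, set 1) → MISS  vc=[21, 23, 11, 25]
17: 0x24 (blk 9, set 1) → MISS  vc=[21, 23, 11, 25, 5]
18: 0x17 (blk 5, set 1) → VC-HIT  vc=[21, 23, 11, 25, 9]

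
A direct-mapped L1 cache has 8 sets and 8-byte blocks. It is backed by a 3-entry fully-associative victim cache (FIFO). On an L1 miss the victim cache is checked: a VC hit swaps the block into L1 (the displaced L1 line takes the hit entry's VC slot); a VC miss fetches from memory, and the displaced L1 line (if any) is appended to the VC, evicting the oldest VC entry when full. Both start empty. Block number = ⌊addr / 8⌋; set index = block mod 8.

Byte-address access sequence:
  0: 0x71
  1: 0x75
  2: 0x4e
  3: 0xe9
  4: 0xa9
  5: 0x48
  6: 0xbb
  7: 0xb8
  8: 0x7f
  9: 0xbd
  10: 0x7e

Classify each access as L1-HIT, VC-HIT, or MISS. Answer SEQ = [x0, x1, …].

  [0] addr=0x71 blk=14 s=6: MISS | VC []
  [1] addr=0x75 blk=14 s=6: L1-HIT | VC []
  [2] addr=0x4e blk=9 s=1: MISS | VC []
  [3] addr=0xe9 blk=29 s=5: MISS | VC []
  [4] addr=0xa9 blk=21 s=5: MISS | VC [29]
  [5] addr=0x48 blk=9 s=1: L1-HIT | VC [29]
  [6] addr=0xbb blk=23 s=7: MISS | VC [29]
  [7] addr=0xb8 blk=23 s=7: L1-HIT | VC [29]
  [8] addr=0x7f blk=15 s=7: MISS | VC [29, 23]
  [9] addr=0xbd blk=23 s=7: VC-HIT | VC [29, 15]
  [10] addr=0x7e blk=15 s=7: VC-HIT | VC [29, 23]

SEQ = [MISS, L1-HIT, MISS, MISS, MISS, L1-HIT, MISS, L1-HIT, MISS, VC-HIT, VC-HIT]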